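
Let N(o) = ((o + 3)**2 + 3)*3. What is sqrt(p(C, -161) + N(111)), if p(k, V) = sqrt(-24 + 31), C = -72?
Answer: sqrt(38997 + sqrt(7)) ≈ 197.48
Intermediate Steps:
N(o) = 9 + 3*(3 + o)**2 (N(o) = ((3 + o)**2 + 3)*3 = (3 + (3 + o)**2)*3 = 9 + 3*(3 + o)**2)
p(k, V) = sqrt(7)
sqrt(p(C, -161) + N(111)) = sqrt(sqrt(7) + (9 + 3*(3 + 111)**2)) = sqrt(sqrt(7) + (9 + 3*114**2)) = sqrt(sqrt(7) + (9 + 3*12996)) = sqrt(sqrt(7) + (9 + 38988)) = sqrt(sqrt(7) + 38997) = sqrt(38997 + sqrt(7))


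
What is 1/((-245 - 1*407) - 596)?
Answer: -1/1248 ≈ -0.00080128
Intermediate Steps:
1/((-245 - 1*407) - 596) = 1/((-245 - 407) - 596) = 1/(-652 - 596) = 1/(-1248) = -1/1248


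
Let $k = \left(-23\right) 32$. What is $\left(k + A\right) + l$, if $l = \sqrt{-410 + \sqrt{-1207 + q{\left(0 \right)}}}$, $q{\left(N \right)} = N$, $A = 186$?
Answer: $-550 + \sqrt{-410 + i \sqrt{1207}} \approx -549.14 + 20.267 i$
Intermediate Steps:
$k = -736$
$l = \sqrt{-410 + i \sqrt{1207}}$ ($l = \sqrt{-410 + \sqrt{-1207 + 0}} = \sqrt{-410 + \sqrt{-1207}} = \sqrt{-410 + i \sqrt{1207}} \approx 0.85712 + 20.267 i$)
$\left(k + A\right) + l = \left(-736 + 186\right) + \sqrt{-410 + i \sqrt{1207}} = -550 + \sqrt{-410 + i \sqrt{1207}}$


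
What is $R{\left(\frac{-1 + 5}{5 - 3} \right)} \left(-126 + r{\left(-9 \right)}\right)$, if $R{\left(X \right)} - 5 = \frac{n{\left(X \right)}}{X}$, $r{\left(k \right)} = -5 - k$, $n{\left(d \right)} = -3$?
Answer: $-427$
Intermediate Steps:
$R{\left(X \right)} = 5 - \frac{3}{X}$
$R{\left(\frac{-1 + 5}{5 - 3} \right)} \left(-126 + r{\left(-9 \right)}\right) = \left(5 - \frac{3}{\left(-1 + 5\right) \frac{1}{5 - 3}}\right) \left(-126 - -4\right) = \left(5 - \frac{3}{4 \cdot \frac{1}{2}}\right) \left(-126 + \left(-5 + 9\right)\right) = \left(5 - \frac{3}{4 \cdot \frac{1}{2}}\right) \left(-126 + 4\right) = \left(5 - \frac{3}{2}\right) \left(-122\right) = \frac{7}{2} \left(-122\right) = -427$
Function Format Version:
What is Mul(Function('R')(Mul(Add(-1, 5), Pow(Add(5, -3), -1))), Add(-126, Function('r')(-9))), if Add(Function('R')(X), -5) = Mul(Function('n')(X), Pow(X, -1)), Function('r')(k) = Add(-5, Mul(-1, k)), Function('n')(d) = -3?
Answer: -427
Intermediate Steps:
Function('R')(X) = Add(5, Mul(-3, Pow(X, -1)))
Mul(Function('R')(Mul(Add(-1, 5), Pow(Add(5, -3), -1))), Add(-126, Function('r')(-9))) = Mul(Add(5, Mul(-3, Pow(Mul(Add(-1, 5), Pow(Add(5, -3), -1)), -1))), Add(-126, Add(-5, Mul(-1, -9)))) = Mul(Add(5, Mul(-3, Pow(Mul(4, Pow(2, -1)), -1))), Add(-126, Add(-5, 9))) = Mul(Add(5, Mul(-3, Pow(Mul(4, Rational(1, 2)), -1))), Add(-126, 4)) = Mul(Add(5, Mul(-3, Pow(2, -1))), -122) = Mul(Add(5, Mul(-3, Rational(1, 2))), -122) = Mul(Add(5, Rational(-3, 2)), -122) = Mul(Rational(7, 2), -122) = -427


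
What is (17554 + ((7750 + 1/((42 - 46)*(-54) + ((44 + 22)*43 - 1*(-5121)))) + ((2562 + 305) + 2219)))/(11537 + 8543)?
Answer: 248438251/164154000 ≈ 1.5134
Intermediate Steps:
(17554 + ((7750 + 1/((42 - 46)*(-54) + ((44 + 22)*43 - 1*(-5121)))) + ((2562 + 305) + 2219)))/(11537 + 8543) = (17554 + ((7750 + 1/(-4*(-54) + (66*43 + 5121))) + (2867 + 2219)))/20080 = (17554 + ((7750 + 1/(216 + (2838 + 5121))) + 5086))*(1/20080) = (17554 + ((7750 + 1/(216 + 7959)) + 5086))*(1/20080) = (17554 + ((7750 + 1/8175) + 5086))*(1/20080) = (17554 + (63356251/8175 + 5086))*(1/20080) = (17554 + 104934301/8175)*(1/20080) = (248438251/8175)*(1/20080) = 248438251/164154000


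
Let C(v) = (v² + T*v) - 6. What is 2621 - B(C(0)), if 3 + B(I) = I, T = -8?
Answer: 2630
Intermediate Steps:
C(v) = -6 + v² - 8*v (C(v) = (v² - 8*v) - 6 = -6 + v² - 8*v)
B(I) = -3 + I
2621 - B(C(0)) = 2621 - (-3 + (-6 + 0² - 8*0)) = 2621 - (-3 + (-6 + 0 + 0)) = 2621 - (-3 - 6) = 2621 - 1*(-9) = 2621 + 9 = 2630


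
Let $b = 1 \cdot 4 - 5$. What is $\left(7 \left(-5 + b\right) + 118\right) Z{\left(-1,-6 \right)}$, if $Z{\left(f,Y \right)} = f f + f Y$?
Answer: $532$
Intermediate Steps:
$b = -1$ ($b = 4 - 5 = -1$)
$Z{\left(f,Y \right)} = f^{2} + Y f$
$\left(7 \left(-5 + b\right) + 118\right) Z{\left(-1,-6 \right)} = \left(7 \left(-5 - 1\right) + 118\right) \left(- (-6 - 1)\right) = \left(7 \left(-6\right) + 118\right) \left(\left(-1\right) \left(-7\right)\right) = \left(-42 + 118\right) 7 = 76 \cdot 7 = 532$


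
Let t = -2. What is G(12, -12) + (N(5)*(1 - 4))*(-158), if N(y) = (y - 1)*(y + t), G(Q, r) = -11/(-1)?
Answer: 5699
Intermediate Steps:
G(Q, r) = 11 (G(Q, r) = -11*(-1) = 11)
N(y) = (-1 + y)*(-2 + y) (N(y) = (y - 1)*(y - 2) = (-1 + y)*(-2 + y))
G(12, -12) + (N(5)*(1 - 4))*(-158) = 11 + ((2 + 5**2 - 3*5)*(1 - 4))*(-158) = 11 + ((2 + 25 - 15)*(-3))*(-158) = 11 + (12*(-3))*(-158) = 11 - 36*(-158) = 11 + 5688 = 5699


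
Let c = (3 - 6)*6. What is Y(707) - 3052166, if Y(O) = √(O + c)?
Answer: -3052166 + √689 ≈ -3.0521e+6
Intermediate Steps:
c = -18 (c = -3*6 = -18)
Y(O) = √(-18 + O) (Y(O) = √(O - 18) = √(-18 + O))
Y(707) - 3052166 = √(-18 + 707) - 3052166 = √689 - 3052166 = -3052166 + √689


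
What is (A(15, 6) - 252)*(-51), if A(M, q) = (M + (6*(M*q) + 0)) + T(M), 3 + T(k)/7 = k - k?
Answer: -14382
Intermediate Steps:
T(k) = -21 (T(k) = -21 + 7*(k - k) = -21 + 7*0 = -21 + 0 = -21)
A(M, q) = -21 + M + 6*M*q (A(M, q) = (M + (6*(M*q) + 0)) - 21 = (M + (6*M*q + 0)) - 21 = (M + 6*M*q) - 21 = -21 + M + 6*M*q)
(A(15, 6) - 252)*(-51) = ((-21 + 15 + 6*15*6) - 252)*(-51) = ((-21 + 15 + 540) - 252)*(-51) = (534 - 252)*(-51) = 282*(-51) = -14382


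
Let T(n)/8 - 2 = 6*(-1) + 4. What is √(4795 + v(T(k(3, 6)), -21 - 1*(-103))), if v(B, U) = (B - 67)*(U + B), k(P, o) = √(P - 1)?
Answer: I*√699 ≈ 26.439*I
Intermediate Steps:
k(P, o) = √(-1 + P)
T(n) = 0 (T(n) = 16 + 8*(6*(-1) + 4) = 16 + 8*(-6 + 4) = 16 + 8*(-2) = 16 - 16 = 0)
v(B, U) = (-67 + B)*(B + U)
√(4795 + v(T(k(3, 6)), -21 - 1*(-103))) = √(4795 + (0² - 67*0 - 67*(-21 - 1*(-103)) + 0*(-21 - 1*(-103)))) = √(4795 + (0 + 0 - 67*(-21 + 103) + 0*(-21 + 103))) = √(4795 + (0 + 0 - 67*82 + 0*82)) = √(4795 + (0 + 0 - 5494 + 0)) = √(4795 - 5494) = √(-699) = I*√699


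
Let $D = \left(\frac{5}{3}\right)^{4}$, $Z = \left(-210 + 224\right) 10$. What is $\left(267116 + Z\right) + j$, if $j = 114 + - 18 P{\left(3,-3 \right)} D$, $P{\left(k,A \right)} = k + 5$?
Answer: $\frac{2396330}{9} \approx 2.6626 \cdot 10^{5}$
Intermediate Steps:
$P{\left(k,A \right)} = 5 + k$
$Z = 140$ ($Z = 14 \cdot 10 = 140$)
$D = \frac{625}{81}$ ($D = \left(5 \cdot \frac{1}{3}\right)^{4} = \left(\frac{5}{3}\right)^{4} = \frac{625}{81} \approx 7.716$)
$j = - \frac{8974}{9}$ ($j = 114 + - 18 \left(5 + 3\right) \frac{625}{81} = 114 + \left(-18\right) 8 \cdot \frac{625}{81} = 114 - \frac{10000}{9} = - \frac{8974}{9} \approx -997.11$)
$\left(267116 + Z\right) + j = \left(267116 + 140\right) - \frac{8974}{9} = 267256 - \frac{8974}{9} = \frac{2396330}{9}$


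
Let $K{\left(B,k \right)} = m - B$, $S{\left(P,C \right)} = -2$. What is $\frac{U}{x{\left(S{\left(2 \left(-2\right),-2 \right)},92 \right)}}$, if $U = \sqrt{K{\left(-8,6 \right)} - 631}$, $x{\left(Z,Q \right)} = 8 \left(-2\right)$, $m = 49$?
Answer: $- \frac{i \sqrt{574}}{16} \approx - 1.4974 i$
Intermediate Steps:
$K{\left(B,k \right)} = 49 - B$
$x{\left(Z,Q \right)} = -16$
$U = i \sqrt{574}$ ($U = \sqrt{\left(49 - -8\right) - 631} = \sqrt{\left(49 + 8\right) - 631} = \sqrt{57 - 631} = \sqrt{-574} = i \sqrt{574} \approx 23.958 i$)
$\frac{U}{x{\left(S{\left(2 \left(-2\right),-2 \right)},92 \right)}} = \frac{i \sqrt{574}}{-16} = i \sqrt{574} \left(- \frac{1}{16}\right) = - \frac{i \sqrt{574}}{16}$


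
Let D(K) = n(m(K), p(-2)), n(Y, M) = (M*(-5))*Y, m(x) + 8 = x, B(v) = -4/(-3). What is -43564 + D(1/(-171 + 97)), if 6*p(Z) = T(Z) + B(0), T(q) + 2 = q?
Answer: -14512742/333 ≈ -43582.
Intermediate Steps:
B(v) = 4/3 (B(v) = -4*(-⅓) = 4/3)
m(x) = -8 + x
T(q) = -2 + q
p(Z) = -⅑ + Z/6 (p(Z) = ((-2 + Z) + 4/3)/6 = (-⅔ + Z)/6 = -⅑ + Z/6)
n(Y, M) = -5*M*Y (n(Y, M) = (-5*M)*Y = -5*M*Y)
D(K) = -160/9 + 20*K/9 (D(K) = -5*(-⅑ + (⅙)*(-2))*(-8 + K) = -5*(-⅑ - ⅓)*(-8 + K) = -5*(-4/9)*(-8 + K) = -160/9 + 20*K/9)
-43564 + D(1/(-171 + 97)) = -43564 + (-160/9 + 20/(9*(-171 + 97))) = -43564 + (-160/9 + (20/9)/(-74)) = -43564 + (-160/9 + (20/9)*(-1/74)) = -43564 + (-160/9 - 10/333) = -43564 - 5930/333 = -14512742/333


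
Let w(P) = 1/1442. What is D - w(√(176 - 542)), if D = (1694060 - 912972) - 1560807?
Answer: -1124354799/1442 ≈ -7.7972e+5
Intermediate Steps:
D = -779719 (D = 781088 - 1560807 = -779719)
w(P) = 1/1442
D - w(√(176 - 542)) = -779719 - 1*1/1442 = -779719 - 1/1442 = -1124354799/1442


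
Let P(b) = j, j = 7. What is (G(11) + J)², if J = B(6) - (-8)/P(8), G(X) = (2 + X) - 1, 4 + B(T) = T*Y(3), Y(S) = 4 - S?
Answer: 11236/49 ≈ 229.31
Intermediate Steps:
P(b) = 7
B(T) = -4 + T (B(T) = -4 + T*(4 - 1*3) = -4 + T*(4 - 3) = -4 + T*1 = -4 + T)
G(X) = 1 + X
J = 22/7 (J = (-4 + 6) - (-8)/7 = 2 - (-8)/7 = 2 - 1*(-8/7) = 2 + 8/7 = 22/7 ≈ 3.1429)
(G(11) + J)² = ((1 + 11) + 22/7)² = (12 + 22/7)² = (106/7)² = 11236/49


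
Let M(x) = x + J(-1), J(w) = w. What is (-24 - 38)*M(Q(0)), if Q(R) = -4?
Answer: 310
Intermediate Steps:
M(x) = -1 + x (M(x) = x - 1 = -1 + x)
(-24 - 38)*M(Q(0)) = (-24 - 38)*(-1 - 4) = -62*(-5) = 310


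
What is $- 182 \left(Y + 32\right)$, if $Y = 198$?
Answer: $-41860$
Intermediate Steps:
$- 182 \left(Y + 32\right) = - 182 \left(198 + 32\right) = \left(-182\right) 230 = -41860$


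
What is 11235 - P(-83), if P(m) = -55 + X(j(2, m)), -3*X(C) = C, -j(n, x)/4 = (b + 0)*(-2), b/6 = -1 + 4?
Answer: 11338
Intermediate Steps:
b = 18 (b = 6*(-1 + 4) = 6*3 = 18)
j(n, x) = 144 (j(n, x) = -4*(18 + 0)*(-2) = -72*(-2) = -4*(-36) = 144)
X(C) = -C/3
P(m) = -103 (P(m) = -55 - 1/3*144 = -55 - 48 = -103)
11235 - P(-83) = 11235 - 1*(-103) = 11235 + 103 = 11338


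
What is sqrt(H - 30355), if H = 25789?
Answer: I*sqrt(4566) ≈ 67.572*I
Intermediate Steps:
sqrt(H - 30355) = sqrt(25789 - 30355) = sqrt(-4566) = I*sqrt(4566)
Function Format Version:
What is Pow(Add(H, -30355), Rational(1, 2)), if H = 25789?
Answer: Mul(I, Pow(4566, Rational(1, 2))) ≈ Mul(67.572, I)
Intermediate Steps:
Pow(Add(H, -30355), Rational(1, 2)) = Pow(Add(25789, -30355), Rational(1, 2)) = Pow(-4566, Rational(1, 2)) = Mul(I, Pow(4566, Rational(1, 2)))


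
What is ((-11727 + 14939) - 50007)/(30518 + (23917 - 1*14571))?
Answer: -46795/39864 ≈ -1.1739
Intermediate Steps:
((-11727 + 14939) - 50007)/(30518 + (23917 - 1*14571)) = (3212 - 50007)/(30518 + (23917 - 14571)) = -46795/(30518 + 9346) = -46795/39864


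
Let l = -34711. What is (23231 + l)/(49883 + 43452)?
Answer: -2296/18667 ≈ -0.12300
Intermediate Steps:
(23231 + l)/(49883 + 43452) = (23231 - 34711)/(49883 + 43452) = -11480/93335 = -11480*1/93335 = -2296/18667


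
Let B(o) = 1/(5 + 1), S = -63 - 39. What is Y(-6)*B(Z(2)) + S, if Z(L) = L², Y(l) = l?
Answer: -103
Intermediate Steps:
S = -102
B(o) = ⅙ (B(o) = 1/6 = ⅙)
Y(-6)*B(Z(2)) + S = -6*⅙ - 102 = -1 - 102 = -103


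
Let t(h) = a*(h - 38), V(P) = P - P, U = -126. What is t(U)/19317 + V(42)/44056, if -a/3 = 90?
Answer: 14760/6439 ≈ 2.2923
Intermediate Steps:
a = -270 (a = -3*90 = -270)
V(P) = 0
t(h) = 10260 - 270*h (t(h) = -270*(h - 38) = -270*(-38 + h) = 10260 - 270*h)
t(U)/19317 + V(42)/44056 = (10260 - 270*(-126))/19317 + 0/44056 = (10260 + 34020)*(1/19317) + 0*(1/44056) = 44280*(1/19317) + 0 = 14760/6439 + 0 = 14760/6439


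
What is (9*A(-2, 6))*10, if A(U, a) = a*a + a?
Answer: 3780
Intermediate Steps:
A(U, a) = a + a**2 (A(U, a) = a**2 + a = a + a**2)
(9*A(-2, 6))*10 = (9*(6*(1 + 6)))*10 = (9*(6*7))*10 = (9*42)*10 = 378*10 = 3780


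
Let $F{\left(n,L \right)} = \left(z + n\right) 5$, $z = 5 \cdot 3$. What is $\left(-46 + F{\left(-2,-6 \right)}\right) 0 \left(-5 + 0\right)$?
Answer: $0$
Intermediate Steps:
$z = 15$
$F{\left(n,L \right)} = 75 + 5 n$ ($F{\left(n,L \right)} = \left(15 + n\right) 5 = 75 + 5 n$)
$\left(-46 + F{\left(-2,-6 \right)}\right) 0 \left(-5 + 0\right) = \left(-46 + \left(75 + 5 \left(-2\right)\right)\right) 0 \left(-5 + 0\right) = \left(-46 + \left(75 - 10\right)\right) 0 \left(-5\right) = \left(-46 + 65\right) 0 = 19 \cdot 0 = 0$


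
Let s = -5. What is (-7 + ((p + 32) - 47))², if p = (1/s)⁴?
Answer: 189035001/390625 ≈ 483.93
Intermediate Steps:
p = 1/625 (p = (1/(-5))⁴ = (-⅕)⁴ = 1/625 ≈ 0.0016000)
(-7 + ((p + 32) - 47))² = (-7 + ((1/625 + 32) - 47))² = (-7 + (20001/625 - 47))² = (-7 - 9374/625)² = (-13749/625)² = 189035001/390625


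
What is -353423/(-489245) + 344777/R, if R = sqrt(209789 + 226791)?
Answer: 353423/489245 + 344777*sqrt(109145)/218290 ≈ 522.53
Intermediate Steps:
R = 2*sqrt(109145) (R = sqrt(436580) = 2*sqrt(109145) ≈ 660.74)
-353423/(-489245) + 344777/R = -353423/(-489245) + 344777/((2*sqrt(109145))) = -353423*(-1/489245) + 344777*(sqrt(109145)/218290) = 353423/489245 + 344777*sqrt(109145)/218290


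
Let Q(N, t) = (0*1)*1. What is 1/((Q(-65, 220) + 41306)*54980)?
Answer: 1/2271003880 ≈ 4.4033e-10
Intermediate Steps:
Q(N, t) = 0 (Q(N, t) = 0*1 = 0)
1/((Q(-65, 220) + 41306)*54980) = 1/((0 + 41306)*54980) = (1/54980)/41306 = (1/41306)*(1/54980) = 1/2271003880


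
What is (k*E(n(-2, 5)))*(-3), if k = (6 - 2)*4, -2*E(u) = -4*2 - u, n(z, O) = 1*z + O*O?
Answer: -744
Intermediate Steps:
n(z, O) = z + O²
E(u) = 4 + u/2 (E(u) = -(-4*2 - u)/2 = -(-8 - u)/2 = 4 + u/2)
k = 16 (k = 4*4 = 16)
(k*E(n(-2, 5)))*(-3) = (16*(4 + (-2 + 5²)/2))*(-3) = (16*(4 + (-2 + 25)/2))*(-3) = (16*(4 + (½)*23))*(-3) = (16*(4 + 23/2))*(-3) = (16*(31/2))*(-3) = 248*(-3) = -744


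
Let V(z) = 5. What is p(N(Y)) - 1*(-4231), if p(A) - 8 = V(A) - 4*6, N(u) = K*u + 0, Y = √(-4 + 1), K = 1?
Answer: 4220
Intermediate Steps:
Y = I*√3 (Y = √(-3) = I*√3 ≈ 1.732*I)
N(u) = u (N(u) = 1*u + 0 = u + 0 = u)
p(A) = -11 (p(A) = 8 + (5 - 4*6) = 8 + (5 - 24) = 8 - 19 = -11)
p(N(Y)) - 1*(-4231) = -11 - 1*(-4231) = -11 + 4231 = 4220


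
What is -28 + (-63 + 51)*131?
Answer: -1600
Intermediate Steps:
-28 + (-63 + 51)*131 = -28 - 12*131 = -28 - 1572 = -1600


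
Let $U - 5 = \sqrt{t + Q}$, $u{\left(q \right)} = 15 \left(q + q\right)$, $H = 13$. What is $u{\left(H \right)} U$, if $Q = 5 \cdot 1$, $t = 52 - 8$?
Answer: $4680$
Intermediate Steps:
$t = 44$ ($t = 52 - 8 = 44$)
$Q = 5$
$u{\left(q \right)} = 30 q$ ($u{\left(q \right)} = 15 \cdot 2 q = 30 q$)
$U = 12$ ($U = 5 + \sqrt{44 + 5} = 5 + \sqrt{49} = 5 + 7 = 12$)
$u{\left(H \right)} U = 30 \cdot 13 \cdot 12 = 390 \cdot 12 = 4680$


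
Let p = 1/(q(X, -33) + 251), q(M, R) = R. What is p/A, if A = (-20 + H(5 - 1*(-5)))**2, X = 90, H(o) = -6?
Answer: 1/147368 ≈ 6.7857e-6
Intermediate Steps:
A = 676 (A = (-20 - 6)**2 = (-26)**2 = 676)
p = 1/218 (p = 1/(-33 + 251) = 1/218 ≈ 0.0045872)
p/A = (1/218)/676 = (1/218)*(1/676) = 1/147368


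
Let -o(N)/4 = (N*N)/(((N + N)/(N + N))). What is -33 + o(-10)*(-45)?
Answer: 17967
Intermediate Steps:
o(N) = -4*N² (o(N) = -4*N*N/((N + N)/(N + N)) = -4*N²/((2*N)/((2*N))) = -4*N²/((2*N)*(1/(2*N))) = -4*N²/1 = -4*N²)
-33 + o(-10)*(-45) = -33 - 4*(-10)²*(-45) = -33 - 4*100*(-45) = -33 - 400*(-45) = -33 + 18000 = 17967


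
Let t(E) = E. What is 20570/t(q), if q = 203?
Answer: 20570/203 ≈ 101.33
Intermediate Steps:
20570/t(q) = 20570/203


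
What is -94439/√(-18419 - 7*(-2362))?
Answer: 94439*I*√1885/1885 ≈ 2175.2*I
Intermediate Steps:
-94439/√(-18419 - 7*(-2362)) = -94439/√(-18419 + 16534) = -94439*(-I*√1885/1885) = -(-94439)*I*√1885/1885 = 94439*I*√1885/1885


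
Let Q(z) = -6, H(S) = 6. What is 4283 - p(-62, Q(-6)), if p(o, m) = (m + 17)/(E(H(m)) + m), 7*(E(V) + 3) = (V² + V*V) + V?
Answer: 64168/15 ≈ 4277.9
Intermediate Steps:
E(V) = -3 + V/7 + 2*V²/7 (E(V) = -3 + ((V² + V*V) + V)/7 = -3 + ((V² + V²) + V)/7 = -3 + (2*V² + V)/7 = -3 + (V + 2*V²)/7 = -3 + (V/7 + 2*V²/7) = -3 + V/7 + 2*V²/7)
p(o, m) = (17 + m)/(57/7 + m) (p(o, m) = (m + 17)/((-3 + (⅐)*6 + (2/7)*6²) + m) = (17 + m)/((-3 + 6/7 + (2/7)*36) + m) = (17 + m)/((-3 + 6/7 + 72/7) + m) = (17 + m)/(57/7 + m))
4283 - p(-62, Q(-6)) = 4283 - 7*(17 - 6)/(57 + 7*(-6)) = 4283 - 7*11/(57 - 42) = 4283 - 7*11/15 = 4283 - 1*77/15 = 4283 - 77/15 = 64168/15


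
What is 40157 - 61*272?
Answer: 23565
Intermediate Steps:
40157 - 61*272 = 40157 - 16592 = 23565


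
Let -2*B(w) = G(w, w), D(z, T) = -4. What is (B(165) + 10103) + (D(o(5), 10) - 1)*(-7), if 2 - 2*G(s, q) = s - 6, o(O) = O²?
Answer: 40709/4 ≈ 10177.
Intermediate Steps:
G(s, q) = 4 - s/2 (G(s, q) = 1 - (s - 6)/2 = 1 - (-6 + s)/2 = 1 + (3 - s/2) = 4 - s/2)
B(w) = -2 + w/4 (B(w) = -(4 - w/2)/2 = -2 + w/4)
(B(165) + 10103) + (D(o(5), 10) - 1)*(-7) = ((-2 + (¼)*165) + 10103) + (-4 - 1)*(-7) = ((-2 + 165/4) + 10103) - 5*(-7) = (157/4 + 10103) + 35 = 40569/4 + 35 = 40709/4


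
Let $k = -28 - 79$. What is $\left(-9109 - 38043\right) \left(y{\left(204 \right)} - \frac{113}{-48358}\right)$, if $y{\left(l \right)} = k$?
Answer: $\frac{121986774168}{24179} \approx 5.0452 \cdot 10^{6}$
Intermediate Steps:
$k = -107$
$y{\left(l \right)} = -107$
$\left(-9109 - 38043\right) \left(y{\left(204 \right)} - \frac{113}{-48358}\right) = \left(-9109 - 38043\right) \left(-107 - \frac{113}{-48358}\right) = - 47152 \left(-107 - - \frac{113}{48358}\right) = - 47152 \left(-107 + \frac{113}{48358}\right) = \left(-47152\right) \left(- \frac{5174193}{48358}\right) = \frac{121986774168}{24179}$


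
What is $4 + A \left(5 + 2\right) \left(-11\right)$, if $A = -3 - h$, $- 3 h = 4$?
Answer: $\frac{397}{3} \approx 132.33$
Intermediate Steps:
$h = - \frac{4}{3}$ ($h = \left(- \frac{1}{3}\right) 4 = - \frac{4}{3} \approx -1.3333$)
$A = - \frac{5}{3}$ ($A = -3 - - \frac{4}{3} = -3 + \frac{4}{3} = - \frac{5}{3} \approx -1.6667$)
$4 + A \left(5 + 2\right) \left(-11\right) = 4 + - \frac{5 \left(5 + 2\right)}{3} \left(-11\right) = 4 + \left(- \frac{5}{3}\right) 7 \left(-11\right) = 4 - - \frac{385}{3} = 4 + \frac{385}{3} = \frac{397}{3}$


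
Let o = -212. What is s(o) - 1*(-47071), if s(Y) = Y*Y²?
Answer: -9481057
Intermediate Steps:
s(Y) = Y³
s(o) - 1*(-47071) = (-212)³ - 1*(-47071) = -9528128 + 47071 = -9481057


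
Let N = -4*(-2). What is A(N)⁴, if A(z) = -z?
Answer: 4096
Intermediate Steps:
N = 8
A(N)⁴ = (-1*8)⁴ = (-8)⁴ = 4096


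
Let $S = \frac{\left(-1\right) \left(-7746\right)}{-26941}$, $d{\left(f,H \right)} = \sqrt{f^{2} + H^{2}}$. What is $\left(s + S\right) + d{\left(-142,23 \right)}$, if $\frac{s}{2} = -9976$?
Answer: $- \frac{537534578}{26941} + \sqrt{20693} \approx -19808.0$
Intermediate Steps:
$s = -19952$ ($s = 2 \left(-9976\right) = -19952$)
$d{\left(f,H \right)} = \sqrt{H^{2} + f^{2}}$
$S = - \frac{7746}{26941}$ ($S = 7746 \left(- \frac{1}{26941}\right) = - \frac{7746}{26941} \approx -0.28752$)
$\left(s + S\right) + d{\left(-142,23 \right)} = \left(-19952 - \frac{7746}{26941}\right) + \sqrt{23^{2} + \left(-142\right)^{2}} = - \frac{537534578}{26941} + \sqrt{529 + 20164} = - \frac{537534578}{26941} + \sqrt{20693}$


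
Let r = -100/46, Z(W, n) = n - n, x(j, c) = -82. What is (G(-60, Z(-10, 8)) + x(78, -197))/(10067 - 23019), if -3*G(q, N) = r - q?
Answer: 1747/223422 ≈ 0.0078193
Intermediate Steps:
Z(W, n) = 0
r = -50/23 (r = -100*1/46 = -50/23 ≈ -2.1739)
G(q, N) = 50/69 + q/3 (G(q, N) = -(-50/23 - q)/3 = 50/69 + q/3)
(G(-60, Z(-10, 8)) + x(78, -197))/(10067 - 23019) = ((50/69 + (⅓)*(-60)) - 82)/(10067 - 23019) = ((50/69 - 20) - 82)/(-12952) = (-1330/69 - 82)*(-1/12952) = -6988/69*(-1/12952) = 1747/223422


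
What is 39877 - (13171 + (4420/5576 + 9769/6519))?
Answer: 348162955/13038 ≈ 26704.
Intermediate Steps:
39877 - (13171 + (4420/5576 + 9769/6519)) = 39877 - (13171 + (4420*(1/5576) + 9769*(1/6519))) = 39877 - (13171 + (65/82 + 9769/6519)) = 39877 - (13171 + 29873/13038) = 39877 - 1*171753371/13038 = 39877 - 171753371/13038 = 348162955/13038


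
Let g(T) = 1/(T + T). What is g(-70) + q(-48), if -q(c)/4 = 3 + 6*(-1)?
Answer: 1679/140 ≈ 11.993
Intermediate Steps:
g(T) = 1/(2*T)
q(c) = 12 (q(c) = -4*(3 + 6*(-1)) = -4*(3 - 6) = -4*(-3) = 12)
g(-70) + q(-48) = (1/2)/(-70) + 12 = (1/2)*(-1/70) + 12 = -1/140 + 12 = 1679/140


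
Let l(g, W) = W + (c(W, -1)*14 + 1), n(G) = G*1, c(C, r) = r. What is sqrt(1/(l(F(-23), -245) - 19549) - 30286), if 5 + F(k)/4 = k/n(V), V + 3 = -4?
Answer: 11*I*sqrt(98196034901)/19807 ≈ 174.03*I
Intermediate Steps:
V = -7 (V = -3 - 4 = -7)
n(G) = G
F(k) = -20 - 4*k/7 (F(k) = -20 + 4*(k/(-7)) = -20 + 4*(k*(-1/7)) = -20 + 4*(-k/7) = -20 - 4*k/7)
l(g, W) = -13 + W (l(g, W) = W + (-1*14 + 1) = W + (-14 + 1) = W - 13 = -13 + W)
sqrt(1/(l(F(-23), -245) - 19549) - 30286) = sqrt(1/((-13 - 245) - 19549) - 30286) = sqrt(1/(-258 - 19549) - 30286) = sqrt(1/(-19807) - 30286) = sqrt(-1/19807 - 30286) = sqrt(-599874803/19807) = 11*I*sqrt(98196034901)/19807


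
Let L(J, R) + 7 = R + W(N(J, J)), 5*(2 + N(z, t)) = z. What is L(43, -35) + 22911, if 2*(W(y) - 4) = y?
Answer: 228763/10 ≈ 22876.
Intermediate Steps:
N(z, t) = -2 + z/5
W(y) = 4 + y/2
L(J, R) = -4 + R + J/10 (L(J, R) = -7 + (R + (4 + (-2 + J/5)/2)) = -7 + (R + (4 + (-1 + J/10))) = -7 + (R + (3 + J/10)) = -7 + (3 + R + J/10) = -4 + R + J/10)
L(43, -35) + 22911 = (-4 - 35 + (⅒)*43) + 22911 = (-4 - 35 + 43/10) + 22911 = -347/10 + 22911 = 228763/10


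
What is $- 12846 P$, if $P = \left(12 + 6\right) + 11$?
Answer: $-372534$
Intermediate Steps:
$P = 29$ ($P = 18 + 11 = 29$)
$- 12846 P = \left(-12846\right) 29 = -372534$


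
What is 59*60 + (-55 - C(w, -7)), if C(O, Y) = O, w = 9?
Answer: 3476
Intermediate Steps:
59*60 + (-55 - C(w, -7)) = 59*60 + (-55 - 1*9) = 3540 + (-55 - 9) = 3540 - 64 = 3476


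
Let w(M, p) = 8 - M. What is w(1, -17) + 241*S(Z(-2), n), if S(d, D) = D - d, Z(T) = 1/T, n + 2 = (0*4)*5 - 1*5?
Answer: -3119/2 ≈ -1559.5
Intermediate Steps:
n = -7 (n = -2 + ((0*4)*5 - 1*5) = -2 + (0*5 - 5) = -2 + (0 - 5) = -2 - 5 = -7)
w(1, -17) + 241*S(Z(-2), n) = (8 - 1*1) + 241*(-7 - 1/(-2)) = (8 - 1) + 241*(-7 - 1*(-½)) = 7 + 241*(-7 + ½) = 7 + 241*(-13/2) = 7 - 3133/2 = -3119/2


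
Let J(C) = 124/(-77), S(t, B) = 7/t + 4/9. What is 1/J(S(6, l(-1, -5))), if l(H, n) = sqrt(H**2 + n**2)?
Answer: -77/124 ≈ -0.62097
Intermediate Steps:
S(t, B) = 4/9 + 7/t (S(t, B) = 7/t + 4*(1/9) = 7/t + 4/9 = 4/9 + 7/t)
J(C) = -124/77 (J(C) = 124*(-1/77) = -124/77)
1/J(S(6, l(-1, -5))) = 1/(-124/77) = -77/124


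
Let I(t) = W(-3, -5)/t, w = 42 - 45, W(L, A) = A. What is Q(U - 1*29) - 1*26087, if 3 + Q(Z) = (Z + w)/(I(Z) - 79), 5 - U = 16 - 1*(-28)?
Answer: -140020202/5367 ≈ -26089.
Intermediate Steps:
U = -39 (U = 5 - (16 - 1*(-28)) = 5 - (16 + 28) = 5 - 1*44 = 5 - 44 = -39)
w = -3
I(t) = -5/t
Q(Z) = -3 + (-3 + Z)/(-79 - 5/Z) (Q(Z) = -3 + (Z - 3)/(-5/Z - 79) = -3 + (-3 + Z)/(-79 - 5/Z))
Q(U - 1*29) - 1*26087 = (-15 - (-39 - 1*29)*(234 + (-39 - 1*29)))/(5 + 79*(-39 - 1*29)) - 1*26087 = (-15 - (-39 - 29)*(234 + (-39 - 29)))/(5 + 79*(-39 - 29)) - 26087 = (-15 - 1*(-68)*(234 - 68))/(5 + 79*(-68)) - 26087 = (-15 - 1*(-68)*166)/(5 - 5372) - 26087 = (-15 + 11288)/(-5367) - 26087 = -1/5367*11273 - 26087 = -11273/5367 - 26087 = -140020202/5367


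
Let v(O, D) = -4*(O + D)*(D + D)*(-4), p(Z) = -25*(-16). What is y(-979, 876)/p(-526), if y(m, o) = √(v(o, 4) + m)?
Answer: √111661/400 ≈ 0.83539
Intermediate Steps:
p(Z) = 400
v(O, D) = 32*D*(D + O) (v(O, D) = -4*(D + O)*2*D*(-4) = -8*D*(D + O)*(-4) = 32*D*(D + O))
y(m, o) = √(512 + m + 128*o) (y(m, o) = √(32*4*(4 + o) + m) = √((512 + 128*o) + m) = √(512 + m + 128*o))
y(-979, 876)/p(-526) = √(512 - 979 + 128*876)/400 = √(512 - 979 + 112128)*(1/400) = √111661*(1/400) = √111661/400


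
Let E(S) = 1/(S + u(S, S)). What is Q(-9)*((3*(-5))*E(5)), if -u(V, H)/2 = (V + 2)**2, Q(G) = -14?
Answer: -70/31 ≈ -2.2581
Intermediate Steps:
u(V, H) = -2*(2 + V)**2 (u(V, H) = -2*(V + 2)**2 = -2*(2 + V)**2)
E(S) = 1/(S - 2*(2 + S)**2)
Q(-9)*((3*(-5))*E(5)) = -14*3*(-5)/(5 - 2*(2 + 5)**2) = -(-210)/(5 - 2*7**2) = -(-210)/(5 - 2*49) = -(-210)/(5 - 98) = -(-210)/(-93) = -(-210)*(-1)/93 = -14*5/31 = -70/31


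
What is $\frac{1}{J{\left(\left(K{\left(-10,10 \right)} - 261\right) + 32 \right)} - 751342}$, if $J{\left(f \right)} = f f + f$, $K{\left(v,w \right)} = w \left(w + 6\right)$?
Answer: $- \frac{1}{746650} \approx -1.3393 \cdot 10^{-6}$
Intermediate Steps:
$K{\left(v,w \right)} = w \left(6 + w\right)$
$J{\left(f \right)} = f + f^{2}$ ($J{\left(f \right)} = f^{2} + f = f + f^{2}$)
$\frac{1}{J{\left(\left(K{\left(-10,10 \right)} - 261\right) + 32 \right)} - 751342} = \frac{1}{\left(\left(10 \left(6 + 10\right) - 261\right) + 32\right) \left(1 + \left(\left(10 \left(6 + 10\right) - 261\right) + 32\right)\right) - 751342} = \frac{1}{\left(\left(10 \cdot 16 - 261\right) + 32\right) \left(1 + \left(\left(10 \cdot 16 - 261\right) + 32\right)\right) - 751342} = \frac{1}{\left(\left(160 - 261\right) + 32\right) \left(1 + \left(\left(160 - 261\right) + 32\right)\right) - 751342} = \frac{1}{\left(-101 + 32\right) \left(1 + \left(-101 + 32\right)\right) - 751342} = \frac{1}{- 69 \left(1 - 69\right) - 751342} = \frac{1}{\left(-69\right) \left(-68\right) - 751342} = \frac{1}{4692 - 751342} = \frac{1}{-746650} = - \frac{1}{746650}$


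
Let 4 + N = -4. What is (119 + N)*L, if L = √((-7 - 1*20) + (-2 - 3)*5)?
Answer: 222*I*√13 ≈ 800.43*I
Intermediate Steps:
N = -8 (N = -4 - 4 = -8)
L = 2*I*√13 (L = √((-7 - 20) - 5*5) = √(-27 - 25) = √(-52) = 2*I*√13 ≈ 7.2111*I)
(119 + N)*L = (119 - 8)*(2*I*√13) = 111*(2*I*√13) = 222*I*√13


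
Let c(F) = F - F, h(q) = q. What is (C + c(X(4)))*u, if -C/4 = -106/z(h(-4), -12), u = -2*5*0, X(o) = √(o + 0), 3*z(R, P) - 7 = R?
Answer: 0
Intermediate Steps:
z(R, P) = 7/3 + R/3
X(o) = √o
c(F) = 0
u = 0 (u = -10*0 = 0)
C = 424 (C = -(-424)/(7/3 + (⅓)*(-4)) = -(-424)/(7/3 - 4/3) = -(-424)/1 = -(-424) = -4*(-106) = 424)
(C + c(X(4)))*u = (424 + 0)*0 = 424*0 = 0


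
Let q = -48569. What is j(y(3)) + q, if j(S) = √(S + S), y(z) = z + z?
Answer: -48569 + 2*√3 ≈ -48566.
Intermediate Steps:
y(z) = 2*z
j(S) = √2*√S (j(S) = √(2*S) = √2*√S)
j(y(3)) + q = √2*√(2*3) - 48569 = √2*√6 - 48569 = 2*√3 - 48569 = -48569 + 2*√3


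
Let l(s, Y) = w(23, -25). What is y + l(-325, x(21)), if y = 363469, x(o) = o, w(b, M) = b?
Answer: 363492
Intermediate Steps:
l(s, Y) = 23
y + l(-325, x(21)) = 363469 + 23 = 363492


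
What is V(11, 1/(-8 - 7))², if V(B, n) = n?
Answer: 1/225 ≈ 0.0044444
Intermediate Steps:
V(11, 1/(-8 - 7))² = (1/(-8 - 7))² = (1/(-15))² = (-1/15)² = 1/225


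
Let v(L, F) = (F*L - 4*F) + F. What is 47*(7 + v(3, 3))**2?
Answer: 2303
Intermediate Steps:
v(L, F) = -3*F + F*L (v(L, F) = (-4*F + F*L) + F = -3*F + F*L)
47*(7 + v(3, 3))**2 = 47*(7 + 3*(-3 + 3))**2 = 47*(7 + 3*0)**2 = 47*(7 + 0)**2 = 47*7**2 = 47*49 = 2303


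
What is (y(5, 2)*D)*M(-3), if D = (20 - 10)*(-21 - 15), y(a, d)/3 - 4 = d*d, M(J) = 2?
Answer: -17280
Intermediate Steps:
y(a, d) = 12 + 3*d² (y(a, d) = 12 + 3*(d*d) = 12 + 3*d²)
D = -360 (D = 10*(-36) = -360)
(y(5, 2)*D)*M(-3) = ((12 + 3*2²)*(-360))*2 = ((12 + 3*4)*(-360))*2 = ((12 + 12)*(-360))*2 = (24*(-360))*2 = -8640*2 = -17280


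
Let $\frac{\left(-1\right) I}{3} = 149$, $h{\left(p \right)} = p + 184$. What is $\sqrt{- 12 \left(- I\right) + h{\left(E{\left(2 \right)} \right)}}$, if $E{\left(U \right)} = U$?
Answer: $i \sqrt{5178} \approx 71.958 i$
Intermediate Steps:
$h{\left(p \right)} = 184 + p$
$I = -447$ ($I = \left(-3\right) 149 = -447$)
$\sqrt{- 12 \left(- I\right) + h{\left(E{\left(2 \right)} \right)}} = \sqrt{- 12 \left(\left(-1\right) \left(-447\right)\right) + \left(184 + 2\right)} = \sqrt{\left(-12\right) 447 + 186} = \sqrt{-5364 + 186} = \sqrt{-5178} = i \sqrt{5178}$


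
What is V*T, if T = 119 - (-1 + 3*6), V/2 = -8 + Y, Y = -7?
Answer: -3060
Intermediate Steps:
V = -30 (V = 2*(-8 - 7) = 2*(-15) = -30)
T = 102 (T = 119 - (-1 + 18) = 119 - 1*17 = 119 - 17 = 102)
V*T = -30*102 = -3060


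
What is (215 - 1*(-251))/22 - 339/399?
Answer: 29746/1463 ≈ 20.332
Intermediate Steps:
(215 - 1*(-251))/22 - 339/399 = (215 + 251)*(1/22) - 339*1/399 = 466*(1/22) - 113/133 = 233/11 - 113/133 = 29746/1463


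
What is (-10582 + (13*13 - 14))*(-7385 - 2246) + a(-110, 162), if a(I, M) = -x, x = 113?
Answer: 100422324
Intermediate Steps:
a(I, M) = -113 (a(I, M) = -1*113 = -113)
(-10582 + (13*13 - 14))*(-7385 - 2246) + a(-110, 162) = (-10582 + (13*13 - 14))*(-7385 - 2246) - 113 = (-10582 + (169 - 14))*(-9631) - 113 = (-10582 + 155)*(-9631) - 113 = -10427*(-9631) - 113 = 100422437 - 113 = 100422324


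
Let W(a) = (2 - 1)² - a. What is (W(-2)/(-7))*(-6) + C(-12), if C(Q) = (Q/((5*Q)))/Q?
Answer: 1073/420 ≈ 2.5548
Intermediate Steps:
W(a) = 1 - a (W(a) = 1² - a = 1 - a)
C(Q) = 1/(5*Q) (C(Q) = (Q*(1/(5*Q)))/Q = 1/(5*Q))
(W(-2)/(-7))*(-6) + C(-12) = ((1 - 1*(-2))/(-7))*(-6) + (⅕)/(-12) = ((1 + 2)*(-⅐))*(-6) + (⅕)*(-1/12) = (3*(-⅐))*(-6) - 1/60 = -3/7*(-6) - 1/60 = 18/7 - 1/60 = 1073/420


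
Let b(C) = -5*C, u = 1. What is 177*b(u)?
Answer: -885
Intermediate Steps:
177*b(u) = 177*(-5*1) = 177*(-5) = -885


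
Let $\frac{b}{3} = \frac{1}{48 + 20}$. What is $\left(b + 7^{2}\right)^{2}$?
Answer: $\frac{11122225}{4624} \approx 2405.3$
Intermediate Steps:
$b = \frac{3}{68}$ ($b = \frac{3}{48 + 20} = \frac{3}{68} \approx 0.044118$)
$\left(b + 7^{2}\right)^{2} = \left(\frac{3}{68} + 7^{2}\right)^{2} = \left(\frac{3}{68} + 49\right)^{2} = \left(\frac{3335}{68}\right)^{2} = \frac{11122225}{4624}$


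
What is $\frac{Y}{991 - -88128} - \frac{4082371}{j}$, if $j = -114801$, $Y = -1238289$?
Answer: $\frac{221660005660}{10230950319} \approx 21.666$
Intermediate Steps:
$\frac{Y}{991 - -88128} - \frac{4082371}{j} = - \frac{1238289}{991 - -88128} - \frac{4082371}{-114801} = - \frac{1238289}{991 + 88128} - - \frac{4082371}{114801} = - \frac{1238289}{89119} + \frac{4082371}{114801} = \frac{221660005660}{10230950319}$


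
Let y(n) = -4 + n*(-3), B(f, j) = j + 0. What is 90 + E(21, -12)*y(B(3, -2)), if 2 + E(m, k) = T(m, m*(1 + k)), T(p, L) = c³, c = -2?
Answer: 70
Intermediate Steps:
T(p, L) = -8 (T(p, L) = (-2)³ = -8)
B(f, j) = j
E(m, k) = -10 (E(m, k) = -2 - 8 = -10)
y(n) = -4 - 3*n
90 + E(21, -12)*y(B(3, -2)) = 90 - 10*(-4 - 3*(-2)) = 90 - 10*(-4 + 6) = 90 - 10*2 = 90 - 20 = 70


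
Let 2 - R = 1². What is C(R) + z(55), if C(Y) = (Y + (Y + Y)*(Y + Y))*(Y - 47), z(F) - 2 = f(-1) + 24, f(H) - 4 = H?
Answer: -201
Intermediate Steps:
f(H) = 4 + H
z(F) = 29 (z(F) = 2 + ((4 - 1) + 24) = 2 + (3 + 24) = 2 + 27 = 29)
R = 1 (R = 2 - 1*1² = 2 - 1*1 = 2 - 1 = 1)
C(Y) = (-47 + Y)*(Y + 4*Y²) (C(Y) = (Y + (2*Y)*(2*Y))*(-47 + Y) = (Y + 4*Y²)*(-47 + Y) = (-47 + Y)*(Y + 4*Y²))
C(R) + z(55) = 1*(-47 - 187*1 + 4*1²) + 29 = 1*(-47 - 187 + 4*1) + 29 = 1*(-47 - 187 + 4) + 29 = 1*(-230) + 29 = -230 + 29 = -201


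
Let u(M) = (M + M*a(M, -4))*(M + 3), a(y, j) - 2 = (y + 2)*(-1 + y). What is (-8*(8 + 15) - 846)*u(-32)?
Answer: -949149120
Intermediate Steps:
a(y, j) = 2 + (-1 + y)*(2 + y) (a(y, j) = 2 + (y + 2)*(-1 + y) = 2 + (2 + y)*(-1 + y) = 2 + (-1 + y)*(2 + y))
u(M) = (3 + M)*(M + M²*(1 + M)) (u(M) = (M + M*(M*(1 + M)))*(M + 3) = (M + M²*(1 + M))*(3 + M) = (3 + M)*(M + M²*(1 + M)))
(-8*(8 + 15) - 846)*u(-32) = (-8*(8 + 15) - 846)*(-32*(3 + (-32)³ + 4*(-32) + 4*(-32)²)) = (-8*23 - 846)*(-32*(3 - 32768 - 128 + 4*1024)) = (-184 - 846)*(-32*(3 - 32768 - 128 + 4096)) = -(-32960)*(-28797) = -1030*921504 = -949149120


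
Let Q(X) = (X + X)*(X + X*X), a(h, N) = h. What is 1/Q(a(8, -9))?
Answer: 1/1152 ≈ 0.00086806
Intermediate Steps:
Q(X) = 2*X*(X + X**2) (Q(X) = (2*X)*(X + X**2) = 2*X*(X + X**2))
1/Q(a(8, -9)) = 1/(2*8**2*(1 + 8)) = 1/(2*64*9) = 1/1152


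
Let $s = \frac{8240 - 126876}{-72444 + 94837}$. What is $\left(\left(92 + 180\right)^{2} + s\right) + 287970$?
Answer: $\frac{1157873898}{3199} \approx 3.6195 \cdot 10^{5}$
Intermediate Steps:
$s = - \frac{16948}{3199}$ ($s = - \frac{118636}{22393} = \left(-118636\right) \frac{1}{22393} = - \frac{16948}{3199} \approx -5.2979$)
$\left(\left(92 + 180\right)^{2} + s\right) + 287970 = \left(\left(92 + 180\right)^{2} - \frac{16948}{3199}\right) + 287970 = \left(272^{2} - \frac{16948}{3199}\right) + 287970 = \left(73984 - \frac{16948}{3199}\right) + 287970 = \frac{236657868}{3199} + 287970 = \frac{1157873898}{3199}$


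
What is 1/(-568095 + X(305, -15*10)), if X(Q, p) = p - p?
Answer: -1/568095 ≈ -1.7603e-6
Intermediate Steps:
X(Q, p) = 0
1/(-568095 + X(305, -15*10)) = 1/(-568095 + 0) = 1/(-568095) = -1/568095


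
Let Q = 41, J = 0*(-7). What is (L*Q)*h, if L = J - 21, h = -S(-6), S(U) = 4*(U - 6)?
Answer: -41328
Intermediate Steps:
S(U) = -24 + 4*U (S(U) = 4*(-6 + U) = -24 + 4*U)
h = 48 (h = -(-24 + 4*(-6)) = -(-24 - 24) = -1*(-48) = 48)
J = 0
L = -21 (L = 0 - 21 = -21)
(L*Q)*h = -21*41*48 = -861*48 = -41328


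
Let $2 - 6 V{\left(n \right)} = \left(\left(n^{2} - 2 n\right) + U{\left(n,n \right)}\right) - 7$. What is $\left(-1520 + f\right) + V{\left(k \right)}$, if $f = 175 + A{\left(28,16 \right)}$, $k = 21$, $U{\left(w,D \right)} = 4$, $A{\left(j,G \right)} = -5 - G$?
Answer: $- \frac{4295}{3} \approx -1431.7$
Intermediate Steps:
$V{\left(n \right)} = \frac{5}{6} - \frac{n^{2}}{6} + \frac{n}{3}$ ($V{\left(n \right)} = \frac{1}{3} - \frac{\left(\left(n^{2} - 2 n\right) + 4\right) - 7}{6} = \frac{1}{3} - \frac{\left(4 + n^{2} - 2 n\right) - 7}{6} = \frac{1}{3} - \frac{-3 + n^{2} - 2 n}{6} = \frac{1}{3} + \left(\frac{1}{2} - \frac{n^{2}}{6} + \frac{n}{3}\right) = \frac{5}{6} - \frac{n^{2}}{6} + \frac{n}{3}$)
$f = 154$ ($f = 175 - 21 = 154$)
$\left(-1520 + f\right) + V{\left(k \right)} = \left(-1520 + 154\right) + \left(\frac{5}{6} - \frac{21^{2}}{6} + \frac{1}{3} \cdot 21\right) = -1366 + \left(\frac{5}{6} - \frac{147}{2} + 7\right) = -1366 - \frac{197}{3} = - \frac{4295}{3}$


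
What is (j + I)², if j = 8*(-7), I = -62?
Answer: 13924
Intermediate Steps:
j = -56
(j + I)² = (-56 - 62)² = (-118)² = 13924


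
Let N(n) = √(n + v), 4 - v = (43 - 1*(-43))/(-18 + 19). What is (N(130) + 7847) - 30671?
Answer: -22824 + 4*√3 ≈ -22817.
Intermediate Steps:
v = -82 (v = 4 - (43 - 1*(-43))/(-18 + 19) = 4 - (43 + 43)/1 = 4 - 86 = -82)
N(n) = √(-82 + n) (N(n) = √(n - 82) = √(-82 + n))
(N(130) + 7847) - 30671 = (√(-82 + 130) + 7847) - 30671 = (√48 + 7847) - 30671 = (4*√3 + 7847) - 30671 = (7847 + 4*√3) - 30671 = -22824 + 4*√3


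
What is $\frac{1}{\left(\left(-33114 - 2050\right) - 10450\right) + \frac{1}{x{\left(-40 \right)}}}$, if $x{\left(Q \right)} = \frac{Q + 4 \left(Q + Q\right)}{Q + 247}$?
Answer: $- \frac{40}{1824583} \approx -2.1923 \cdot 10^{-5}$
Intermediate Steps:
$x{\left(Q \right)} = \frac{9 Q}{247 + Q}$ ($x{\left(Q \right)} = \frac{Q + 4 \cdot 2 Q}{247 + Q} = \frac{Q + 8 Q}{247 + Q} = \frac{9 Q}{247 + Q}$)
$\frac{1}{\left(\left(-33114 - 2050\right) - 10450\right) + \frac{1}{x{\left(-40 \right)}}} = \frac{1}{\left(\left(-33114 - 2050\right) - 10450\right) + \frac{1}{9 \left(-40\right) \frac{1}{247 - 40}}} = \frac{1}{\left(-35164 - 10450\right) + \frac{1}{9 \left(-40\right) \frac{1}{207}}} = \frac{1}{-45614 + \frac{1}{9 \left(-40\right) \frac{1}{207}}} = \frac{1}{-45614 + \frac{1}{- \frac{40}{23}}} = \frac{1}{-45614 - \frac{23}{40}} = \frac{1}{- \frac{1824583}{40}} = - \frac{40}{1824583}$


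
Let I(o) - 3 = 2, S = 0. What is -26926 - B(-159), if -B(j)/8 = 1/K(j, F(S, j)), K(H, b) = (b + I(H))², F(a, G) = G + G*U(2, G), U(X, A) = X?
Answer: -749835247/27848 ≈ -26926.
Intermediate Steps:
I(o) = 5 (I(o) = 3 + 2 = 5)
F(a, G) = 3*G (F(a, G) = G + G*2 = G + 2*G = 3*G)
K(H, b) = (5 + b)² (K(H, b) = (b + 5)² = (5 + b)²)
B(j) = -8/(5 + 3*j)²
-26926 - B(-159) = -26926 - (-8)/(5 + 3*(-159))² = -26926 - (-8)/(5 - 477)² = -26926 - (-8)/(-472)² = -26926 - (-8)/222784 = -26926 - 1*(-1/27848) = -26926 + 1/27848 = -749835247/27848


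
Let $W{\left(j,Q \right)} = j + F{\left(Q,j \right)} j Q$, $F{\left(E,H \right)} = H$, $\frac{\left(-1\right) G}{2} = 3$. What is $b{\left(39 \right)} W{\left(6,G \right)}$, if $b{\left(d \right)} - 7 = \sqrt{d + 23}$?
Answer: $-1470 - 210 \sqrt{62} \approx -3123.5$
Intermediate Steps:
$G = -6$ ($G = \left(-2\right) 3 = -6$)
$W{\left(j,Q \right)} = j + Q j^{2}$ ($W{\left(j,Q \right)} = j + j j Q = j + j^{2} Q = j + Q j^{2}$)
$b{\left(d \right)} = 7 + \sqrt{23 + d}$ ($b{\left(d \right)} = 7 + \sqrt{d + 23} = 7 + \sqrt{23 + d}$)
$b{\left(39 \right)} W{\left(6,G \right)} = \left(7 + \sqrt{23 + 39}\right) 6 \left(1 - 36\right) = \left(7 + \sqrt{62}\right) 6 \left(1 - 36\right) = \left(7 + \sqrt{62}\right) 6 \left(-35\right) = \left(7 + \sqrt{62}\right) \left(-210\right) = -1470 - 210 \sqrt{62}$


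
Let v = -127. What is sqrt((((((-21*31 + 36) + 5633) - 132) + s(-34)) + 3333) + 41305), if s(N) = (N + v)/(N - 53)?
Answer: sqrt(374861163)/87 ≈ 222.54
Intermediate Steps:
s(N) = (-127 + N)/(-53 + N) (s(N) = (N - 127)/(N - 53) = (-127 + N)/(-53 + N))
sqrt((((((-21*31 + 36) + 5633) - 132) + s(-34)) + 3333) + 41305) = sqrt((((((-21*31 + 36) + 5633) - 132) + (-127 - 34)/(-53 - 34)) + 3333) + 41305) = sqrt((((((-651 + 36) + 5633) - 132) - 161/(-87)) + 3333) + 41305) = sqrt(((((-615 + 5633) - 132) - 1/87*(-161)) + 3333) + 41305) = sqrt((((5018 - 132) + 161/87) + 3333) + 41305) = sqrt(((4886 + 161/87) + 3333) + 41305) = sqrt((425243/87 + 3333) + 41305) = sqrt(715214/87 + 41305) = sqrt(4308749/87) = sqrt(374861163)/87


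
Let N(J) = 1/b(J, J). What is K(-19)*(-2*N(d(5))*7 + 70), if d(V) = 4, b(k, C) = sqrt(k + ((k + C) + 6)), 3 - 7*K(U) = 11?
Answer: -80 + 8*sqrt(2)/3 ≈ -76.229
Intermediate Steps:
K(U) = -8/7 (K(U) = 3/7 - 1/7*11 = 3/7 - 11/7 = -8/7)
b(k, C) = sqrt(6 + C + 2*k) (b(k, C) = sqrt(k + ((C + k) + 6)) = sqrt(k + (6 + C + k)) = sqrt(6 + C + 2*k))
N(J) = 1/sqrt(6 + 3*J) (N(J) = 1/(sqrt(6 + J + 2*J)) = 1/(sqrt(6 + 3*J)) = 1/sqrt(6 + 3*J))
K(-19)*(-2*N(d(5))*7 + 70) = -8*(-2*sqrt(3)/(3*sqrt(2 + 4))*7 + 70)/7 = -8*(-2*sqrt(3)/(3*sqrt(6))*7 + 70)/7 = -8*(-2*sqrt(3)*sqrt(6)/6/3*7 + 70)/7 = -8*(-sqrt(2)/3*7 + 70)/7 = -8*(-7*sqrt(2)/3 + 70)/7 = -8*(70 - 7*sqrt(2)/3)/7 = -80 + 8*sqrt(2)/3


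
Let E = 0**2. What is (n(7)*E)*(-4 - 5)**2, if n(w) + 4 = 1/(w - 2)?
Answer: 0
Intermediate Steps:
n(w) = -4 + 1/(-2 + w) (n(w) = -4 + 1/(w - 2) = -4 + 1/(-2 + w))
E = 0
(n(7)*E)*(-4 - 5)**2 = (((9 - 4*7)/(-2 + 7))*0)*(-4 - 5)**2 = (((9 - 28)/5)*0)*(-9)**2 = (((1/5)*(-19))*0)*81 = -19/5*0*81 = 0*81 = 0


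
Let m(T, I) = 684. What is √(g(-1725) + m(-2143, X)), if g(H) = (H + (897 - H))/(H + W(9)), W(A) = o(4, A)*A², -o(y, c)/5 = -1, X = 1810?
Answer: √33072710/220 ≈ 26.140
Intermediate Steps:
o(y, c) = 5 (o(y, c) = -5*(-1) = 5)
W(A) = 5*A²
g(H) = 897/(405 + H) (g(H) = (H + (897 - H))/(H + 5*9²) = 897/(H + 5*81) = 897/(H + 405) = 897/(405 + H))
√(g(-1725) + m(-2143, X)) = √(897/(405 - 1725) + 684) = √(897/(-1320) + 684) = √(897*(-1/1320) + 684) = √(-299/440 + 684) = √(300661/440) = √33072710/220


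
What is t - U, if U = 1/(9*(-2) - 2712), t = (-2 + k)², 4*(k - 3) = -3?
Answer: 1373/21840 ≈ 0.062866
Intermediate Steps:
k = 9/4 (k = 3 + (¼)*(-3) = 3 - ¾ = 9/4 ≈ 2.2500)
t = 1/16 (t = (-2 + 9/4)² = (¼)² = 1/16 ≈ 0.062500)
U = -1/2730 (U = 1/(-18 - 2712) = 1/(-2730) = -1/2730 ≈ -0.00036630)
t - U = 1/16 - 1*(-1/2730) = 1/16 + 1/2730 = 1373/21840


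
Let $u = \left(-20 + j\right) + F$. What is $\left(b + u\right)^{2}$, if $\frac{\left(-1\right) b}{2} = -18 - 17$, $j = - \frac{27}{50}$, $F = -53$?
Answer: $\frac{31329}{2500} \approx 12.532$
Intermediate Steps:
$j = - \frac{27}{50}$ ($j = \left(-27\right) \frac{1}{50} = - \frac{27}{50} \approx -0.54$)
$b = 70$ ($b = - 2 \left(-18 - 17\right) = \left(-2\right) \left(-35\right) = 70$)
$u = - \frac{3677}{50}$ ($u = \left(-20 - \frac{27}{50}\right) - 53 = - \frac{1027}{50} - 53 = - \frac{3677}{50} \approx -73.54$)
$\left(b + u\right)^{2} = \left(70 - \frac{3677}{50}\right)^{2} = \left(- \frac{177}{50}\right)^{2} = \frac{31329}{2500}$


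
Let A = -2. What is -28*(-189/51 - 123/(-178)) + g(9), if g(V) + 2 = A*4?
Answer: 112592/1513 ≈ 74.416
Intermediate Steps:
g(V) = -10 (g(V) = -2 - 2*4 = -2 - 8 = -10)
-28*(-189/51 - 123/(-178)) + g(9) = -28*(-189/51 - 123/(-178)) - 10 = -28*(-189*1/51 - 123*(-1/178)) - 10 = -28*(-63/17 + 123/178) - 10 = -28*(-9123/3026) - 10 = 127722/1513 - 10 = 112592/1513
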